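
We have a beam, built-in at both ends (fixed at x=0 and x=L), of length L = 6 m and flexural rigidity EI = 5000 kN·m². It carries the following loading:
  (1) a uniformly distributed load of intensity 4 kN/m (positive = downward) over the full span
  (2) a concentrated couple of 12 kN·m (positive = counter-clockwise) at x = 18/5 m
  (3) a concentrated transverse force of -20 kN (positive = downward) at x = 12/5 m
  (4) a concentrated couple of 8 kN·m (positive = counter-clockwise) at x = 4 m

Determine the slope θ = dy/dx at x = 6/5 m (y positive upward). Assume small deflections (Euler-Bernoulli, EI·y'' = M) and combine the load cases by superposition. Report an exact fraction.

θ(6/5) = 3/390625 rad

Load 1 — uniform load w=4 kN/m over full span:
  θ_1 = -wx(L-x)(L-2x)/(12EI) = -4·(6/5)·(6-(6/5))·(6-2·(6/5))/(12·5000) = -108/78125 rad
Load 2 — applied couple M₀=12 kN·m at a=18/5 m (b=L-a=12/5):
  θ_2 = (R_Ax²/2 - M_Ax)/EI  [x≤a] with R_A=72/25, M_A=96/25 = ((72/25)·(6/5)²/2 - (96/25)·(6/5))/5000 = -198/390625 rad
Load 3 — point force P=-20 kN at a=12/5 m (b=L-a=18/5):
  θ_3 = -Pb²x(2aL-(3a+b)x)/(2L³EI)  [x≤a] = -(-20)·(18/5)²·(6/5)·(2·(12/5)·6-(3·(12/5)+(18/5))·(6/5))/(2·6³·5000) = 891/390625 rad
Load 4 — applied couple M₀=8 kN·m at a=4 m (b=L-a=2):
  θ_4 = (R_Ax²/2 - M_Ax)/EI  [x≤a] with R_A=16/9, M_A=8/3 = ((16/9)·(6/5)²/2 - (8/3)·(6/5))/5000 = -6/15625 rad
Superposition: θ = Σ θ_i = 3/390625 rad ≈ 0.000008 rad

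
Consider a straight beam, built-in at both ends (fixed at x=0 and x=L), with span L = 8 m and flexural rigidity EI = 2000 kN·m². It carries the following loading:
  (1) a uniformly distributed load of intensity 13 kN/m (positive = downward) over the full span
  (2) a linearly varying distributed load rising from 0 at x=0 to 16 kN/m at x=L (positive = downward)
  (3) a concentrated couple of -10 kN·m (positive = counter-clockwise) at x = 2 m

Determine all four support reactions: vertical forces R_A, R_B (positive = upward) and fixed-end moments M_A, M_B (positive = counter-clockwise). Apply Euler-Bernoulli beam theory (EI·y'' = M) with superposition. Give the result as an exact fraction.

R_A = 11167/160 kN, M_A = 12641/120 kN·m, R_B = 15713/160 kN, M_B = -14839/120 kN·m

Load 1 — uniform load w=13 kN/m over full span:
  R_A = wL/2 = 13·8/2 = 52 kN
  M_A = wL²/12 = 13·8²/12 = 208/3 kN·m
  R_B = wL/2 = 13·8/2 = 52 kN
  M_B = -wL²/12 = -13·8²/12 = -208/3 kN·m
Load 2 — triangular load w₀=16 kN/m (0→w₀ over full span):
  R_A = 3w₀L/20 = 3·16·8/20 = 96/5 kN
  M_A = w₀L²/30 = 16·8²/30 = 512/15 kN·m
  R_B = 7w₀L/20 = 7·16·8/20 = 224/5 kN
  M_B = -w₀L²/20 = -16·8²/20 = -256/5 kN·m
Load 3 — applied couple M₀=-10 kN·m at a=2 m (b=L-a=6):
  R_A = 6M₀ab/L³ = 6·(-10)·2·6/8³ = -45/32 kN
  M_A = M₀b(2a-b)/L² = (-10)·6·(2·2-6)/8² = 15/8 kN·m
  R_B = -6M₀ab/L³ = -6·(-10)·2·6/8³ = 45/32 kN
  M_B = M₀a(2b-a)/L² = (-10)·2·(2·6-2)/8² = -25/8 kN·m
Superposition: R_A = 11167/160 kN, M_A = 12641/120 kN·m, R_B = 15713/160 kN, M_B = -14839/120 kN·m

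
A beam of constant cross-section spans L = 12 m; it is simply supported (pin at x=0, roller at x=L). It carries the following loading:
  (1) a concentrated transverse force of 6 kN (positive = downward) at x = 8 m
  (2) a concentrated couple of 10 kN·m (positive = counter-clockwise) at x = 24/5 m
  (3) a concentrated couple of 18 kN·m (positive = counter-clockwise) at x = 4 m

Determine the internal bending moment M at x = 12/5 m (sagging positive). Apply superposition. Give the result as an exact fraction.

Load 1 — point force P=6 kN at a=8 m (b=L-a=4):
  M_1 = Pbx/L  [x≤a] = 6·4·(12/5)/12 = 24/5 kN·m
Load 2 — applied couple M₀=10 kN·m at a=24/5 m (b=L-a=36/5):
  M_2 = M₀x/L  [x≤a] = 10·(12/5)/12 = 2 kN·m
Load 3 — applied couple M₀=18 kN·m at a=4 m (b=L-a=8):
  M_3 = M₀x/L  [x≤a] = 18·(12/5)/12 = 18/5 kN·m
Superposition: M = Σ M_i = 52/5 kN·m ≈ 10.400000 kN·m

M(12/5) = 52/5 kN·m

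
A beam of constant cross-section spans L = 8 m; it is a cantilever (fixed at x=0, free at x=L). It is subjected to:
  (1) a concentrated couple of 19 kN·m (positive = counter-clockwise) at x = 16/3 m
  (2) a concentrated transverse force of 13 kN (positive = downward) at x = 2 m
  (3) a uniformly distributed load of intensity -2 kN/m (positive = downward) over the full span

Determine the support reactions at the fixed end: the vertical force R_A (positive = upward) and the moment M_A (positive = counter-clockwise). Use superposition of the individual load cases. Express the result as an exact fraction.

Load 1 — applied couple M₀=19 kN·m at a=16/3 m (b=L-a=8/3):
  R_A = 0 kN
  M_A = -M₀ = -19 kN·m
Load 2 — point force P=13 kN at a=2 m (b=L-a=6):
  R_A = P = 13 kN
  M_A = Pa = 13·2 = 26 kN·m
Load 3 — uniform load w=-2 kN/m over full span:
  R_A = wL = (-2)·8 = -16 kN
  M_A = wL²/2 = (-2)·8²/2 = -64 kN·m
Superposition: R_A = -3 kN, M_A = -57 kN·m

R_A = -3 kN, M_A = -57 kN·m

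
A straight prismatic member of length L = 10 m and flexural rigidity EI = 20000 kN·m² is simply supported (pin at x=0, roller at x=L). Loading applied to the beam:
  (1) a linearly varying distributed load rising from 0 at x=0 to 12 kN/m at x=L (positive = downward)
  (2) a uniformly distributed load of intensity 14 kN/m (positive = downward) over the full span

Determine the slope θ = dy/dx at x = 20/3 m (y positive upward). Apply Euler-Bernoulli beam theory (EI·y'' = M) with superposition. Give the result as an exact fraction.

Load 1 — triangular load w₀=12 kN/m (0→w₀ over full span):
  θ_1 = -w₀(7L⁴-30L²x²+15x⁴)/(360LEI) = -12·(7·10⁴-30·10²·(20/3)²+15·(20/3)⁴)/(360·10·20000) = 91/16200 rad
Load 2 — uniform load w=14 kN/m over full span:
  θ_2 = -w(L³-6Lx²+4x³)/(24EI) = -14·(10³-6·10·(20/3)²+4·(20/3)³)/(24·20000) = 91/6480 rad
Superposition: θ = Σ θ_i = 637/32400 rad ≈ 0.019660 rad

θ(20/3) = 637/32400 rad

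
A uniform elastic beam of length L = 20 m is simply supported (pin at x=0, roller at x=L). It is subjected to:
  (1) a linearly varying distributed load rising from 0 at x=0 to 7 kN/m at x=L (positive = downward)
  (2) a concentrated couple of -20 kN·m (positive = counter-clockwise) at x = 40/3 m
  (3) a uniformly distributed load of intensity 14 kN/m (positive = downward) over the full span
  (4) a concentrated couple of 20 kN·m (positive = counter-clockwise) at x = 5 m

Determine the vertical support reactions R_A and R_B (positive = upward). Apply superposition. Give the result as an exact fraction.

Load 1 — triangular load w₀=7 kN/m (0→w₀ over full span):
  R_A = w₀L/6 = 7·20/6 = 70/3 kN
  R_B = w₀L/3 = 7·20/3 = 140/3 kN
Load 2 — applied couple M₀=-20 kN·m at a=40/3 m (b=L-a=20/3):
  R_A = M₀/L = (-20)/20 = -1 kN
  R_B = -M₀/L = -(-20)/20 = 1 kN
Load 3 — uniform load w=14 kN/m over full span:
  R_A = wL/2 = 14·20/2 = 140 kN
  R_B = wL/2 = 14·20/2 = 140 kN
Load 4 — applied couple M₀=20 kN·m at a=5 m (b=L-a=15):
  R_A = M₀/L = 20/20 = 1 kN
  R_B = -M₀/L = -20/20 = -1 kN
Superposition: R_A = 490/3 kN, R_B = 560/3 kN

R_A = 490/3 kN, R_B = 560/3 kN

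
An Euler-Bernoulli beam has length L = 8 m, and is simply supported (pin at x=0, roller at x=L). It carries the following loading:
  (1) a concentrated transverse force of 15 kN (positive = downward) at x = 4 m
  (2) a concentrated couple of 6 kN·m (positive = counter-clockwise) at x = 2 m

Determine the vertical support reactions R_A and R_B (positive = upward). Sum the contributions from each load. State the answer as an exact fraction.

Load 1 — point force P=15 kN at a=4 m (b=L-a=4):
  R_A = Pb/L = 15·4/8 = 15/2 kN
  R_B = Pa/L = 15·4/8 = 15/2 kN
Load 2 — applied couple M₀=6 kN·m at a=2 m (b=L-a=6):
  R_A = M₀/L = 6/8 = 3/4 kN
  R_B = -M₀/L = -6/8 = -3/4 kN
Superposition: R_A = 33/4 kN, R_B = 27/4 kN

R_A = 33/4 kN, R_B = 27/4 kN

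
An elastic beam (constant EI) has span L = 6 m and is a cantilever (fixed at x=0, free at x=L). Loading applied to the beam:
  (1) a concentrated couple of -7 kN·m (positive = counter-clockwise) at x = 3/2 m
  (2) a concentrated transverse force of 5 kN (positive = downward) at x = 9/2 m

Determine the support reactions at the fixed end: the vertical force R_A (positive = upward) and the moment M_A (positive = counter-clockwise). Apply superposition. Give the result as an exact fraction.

R_A = 5 kN, M_A = 59/2 kN·m

Load 1 — applied couple M₀=-7 kN·m at a=3/2 m (b=L-a=9/2):
  R_A = 0 kN
  M_A = -M₀ = -(-7) = 7 kN·m
Load 2 — point force P=5 kN at a=9/2 m (b=L-a=3/2):
  R_A = P = 5 kN
  M_A = Pa = 5·(9/2) = 45/2 kN·m
Superposition: R_A = 5 kN, M_A = 59/2 kN·m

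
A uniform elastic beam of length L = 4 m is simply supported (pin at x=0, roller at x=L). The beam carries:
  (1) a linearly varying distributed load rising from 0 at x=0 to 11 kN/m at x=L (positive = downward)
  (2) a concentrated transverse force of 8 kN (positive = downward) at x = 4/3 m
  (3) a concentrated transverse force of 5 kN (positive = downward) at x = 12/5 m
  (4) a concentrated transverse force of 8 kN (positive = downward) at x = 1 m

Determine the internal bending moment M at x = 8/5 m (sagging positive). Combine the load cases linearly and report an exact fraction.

M(8/5) = 3032/125 kN·m

Load 1 — triangular load w₀=11 kN/m (0→w₀ over full span):
  M_1 = w₀Lx/6 - w₀x³/(6L) = 11·4·(8/5)/6 - 11·(8/5)³/(6·4) = 1232/125 kN·m
Load 2 — point force P=8 kN at a=4/3 m (b=L-a=8/3):
  M_2 = Pa(L-x)/L  [x>a] = 8·(4/3)·(4-(8/5))/4 = 32/5 kN·m
Load 3 — point force P=5 kN at a=12/5 m (b=L-a=8/5):
  M_3 = Pbx/L  [x≤a] = 5·(8/5)·(8/5)/4 = 16/5 kN·m
Load 4 — point force P=8 kN at a=1 m (b=L-a=3):
  M_4 = Pa(L-x)/L  [x>a] = 8·1·(4-(8/5))/4 = 24/5 kN·m
Superposition: M = Σ M_i = 3032/125 kN·m ≈ 24.256000 kN·m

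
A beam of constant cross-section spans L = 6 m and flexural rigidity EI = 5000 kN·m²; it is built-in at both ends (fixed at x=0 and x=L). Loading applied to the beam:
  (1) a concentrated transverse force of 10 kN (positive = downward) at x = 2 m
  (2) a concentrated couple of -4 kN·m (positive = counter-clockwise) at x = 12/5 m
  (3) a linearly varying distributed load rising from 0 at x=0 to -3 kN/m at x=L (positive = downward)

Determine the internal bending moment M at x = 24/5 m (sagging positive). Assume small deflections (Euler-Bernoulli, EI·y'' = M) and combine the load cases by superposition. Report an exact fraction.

M(24/5) = -602/375 kN·m

Load 1 — point force P=10 kN at a=2 m (b=L-a=4):
  M_1 = Pa²(a+3b)(L-x)/L³ - Pa²b/L²  [x>a] = 10·2²·(2+3·4)·(6-(24/5))/6³ - 10·2²·4/6² = -4/3 kN·m
Load 2 — applied couple M₀=-4 kN·m at a=12/5 m (b=L-a=18/5):
  M_2 = R_Ax - M_A - M₀  [x>a] with R_A=-24/25, M_A=-12/25 = (-24/25)·(24/5) - (-12/25) - (-4) = -16/125 kN·m
Load 3 — triangular load w₀=-3 kN/m (0→w₀ over full span):
  M_3 = 3w₀Lx/20 - w₀L²/30 - w₀x³/(6L) = 3·(-3)·6·(24/5)/20 - (-3)·6²/30 - (-3)·(24/5)³/(6·6) = -18/125 kN·m
Superposition: M = Σ M_i = -602/375 kN·m ≈ -1.605333 kN·m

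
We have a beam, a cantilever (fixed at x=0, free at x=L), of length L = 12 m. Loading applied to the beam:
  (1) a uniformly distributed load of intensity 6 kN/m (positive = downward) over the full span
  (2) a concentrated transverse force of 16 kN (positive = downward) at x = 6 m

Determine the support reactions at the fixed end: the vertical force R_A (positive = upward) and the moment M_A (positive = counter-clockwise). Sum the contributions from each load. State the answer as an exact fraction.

R_A = 88 kN, M_A = 528 kN·m

Load 1 — uniform load w=6 kN/m over full span:
  R_A = wL = 6·12 = 72 kN
  M_A = wL²/2 = 6·12²/2 = 432 kN·m
Load 2 — point force P=16 kN at a=6 m (b=L-a=6):
  R_A = P = 16 kN
  M_A = Pa = 16·6 = 96 kN·m
Superposition: R_A = 88 kN, M_A = 528 kN·m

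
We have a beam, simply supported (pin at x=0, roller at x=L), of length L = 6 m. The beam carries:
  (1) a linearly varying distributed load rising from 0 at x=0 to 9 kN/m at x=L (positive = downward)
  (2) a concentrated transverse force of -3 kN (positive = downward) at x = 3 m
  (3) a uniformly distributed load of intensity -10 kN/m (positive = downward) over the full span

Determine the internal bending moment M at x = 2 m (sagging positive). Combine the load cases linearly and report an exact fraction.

M(2) = -27 kN·m

Load 1 — triangular load w₀=9 kN/m (0→w₀ over full span):
  M_1 = w₀Lx/6 - w₀x³/(6L) = 9·6·2/6 - 9·2³/(6·6) = 16 kN·m
Load 2 — point force P=-3 kN at a=3 m (b=L-a=3):
  M_2 = Pbx/L  [x≤a] = (-3)·3·2/6 = -3 kN·m
Load 3 — uniform load w=-10 kN/m over full span:
  M_3 = wx(L-x)/2 = (-10)·2·(6-2)/2 = -40 kN·m
Superposition: M = Σ M_i = -27 kN·m ≈ -27.000000 kN·m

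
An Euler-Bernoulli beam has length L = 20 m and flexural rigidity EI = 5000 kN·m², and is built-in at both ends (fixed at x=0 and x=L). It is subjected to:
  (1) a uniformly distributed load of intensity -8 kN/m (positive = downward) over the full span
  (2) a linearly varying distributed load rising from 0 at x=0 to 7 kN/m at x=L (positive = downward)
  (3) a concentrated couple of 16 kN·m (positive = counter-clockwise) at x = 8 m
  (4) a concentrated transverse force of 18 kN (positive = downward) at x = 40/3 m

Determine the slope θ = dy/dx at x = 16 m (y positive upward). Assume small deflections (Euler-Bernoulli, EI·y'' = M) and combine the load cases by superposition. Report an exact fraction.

θ(16) = -2776/78125 rad

Load 1 — uniform load w=-8 kN/m over full span:
  θ_1 = -wx(L-x)(L-2x)/(12EI) = -(-8)·16·(20-16)·(20-2·16)/(12·5000) = -64/625 rad
Load 2 — triangular load w₀=7 kN/m (0→w₀ over full span):
  θ_2 = -w₀(2x(L-x)(L-2x)(x+2L)+x²(L-x)²)/(120LEI) = -7·(2·16·(20-16)·(20-2·16)·(16+2·20)+16²·(20-16)²)/(120·20·5000) = 448/9375 rad
Load 3 — applied couple M₀=16 kN·m at a=8 m (b=L-a=12):
  θ_3 = (R_Ax²/2 - M_Ax - M₀(x-a))/EI  [x>a] with R_A=144/125, M_A=48/25 = ((144/125)·16²/2 - (48/25)·16 - 16·(16-8))/5000 = -176/78125 rad
Load 4 — point force P=18 kN at a=40/3 m (b=L-a=20/3):
  θ_4 = Pa²(L-x)(2bL-(3b+a)(L-x))/(2L³EI)  [x>a] = 18·(40/3)²·(20-16)·(2·(20/3)·20-(3·(20/3)+(40/3))·(20-16))/(2·20³·5000) = 8/375 rad
Superposition: θ = Σ θ_i = -2776/78125 rad ≈ -0.035533 rad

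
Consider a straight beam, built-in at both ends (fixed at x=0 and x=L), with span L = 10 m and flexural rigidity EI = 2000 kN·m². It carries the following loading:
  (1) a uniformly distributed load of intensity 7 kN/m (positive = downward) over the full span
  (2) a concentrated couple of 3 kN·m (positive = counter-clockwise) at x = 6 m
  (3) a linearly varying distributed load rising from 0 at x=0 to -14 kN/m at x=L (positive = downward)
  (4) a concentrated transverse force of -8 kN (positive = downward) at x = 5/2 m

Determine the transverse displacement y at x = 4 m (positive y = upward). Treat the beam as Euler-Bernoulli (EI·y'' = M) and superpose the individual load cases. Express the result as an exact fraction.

Load 1 — uniform load w=7 kN/m over full span:
  y_1 = -wx²(L-x)²/(24EI) = -7·4²·(10-4)²/(24·2000) = -21/250 m
Load 2 — applied couple M₀=3 kN·m at a=6 m (b=L-a=4):
  y_2 = (R_Ax³/6 - M_Ax²/2)/EI  [x≤a] with R_A=54/125, M_A=24/25 = ((54/125)·4³/6 - (24/25)·4²/2)/2000 = -24/15625 m
Load 3 — triangular load w₀=-14 kN/m (0→w₀ over full span):
  y_3 = -w₀x²(L-x)²(x+2L)/(120LEI) = -(-14)·4²·(10-4)²·(4+2·10)/(120·10·2000) = 252/3125 m
Load 4 — point force P=-8 kN at a=5/2 m (b=L-a=15/2):
  y_4 = -Pa²(L-x)²(3bL-(3b+a)(L-x))/(6L³EI)  [x>a] = -(-8)·(5/2)²·(10-4)²·(3·(15/2)·10-(3·(15/2)+(5/2))·(10-4))/(6·10³·2000) = 9/800 m
Superposition: y = Σ y_i = 3177/500000 m ≈ 0.006354 m

y(4) = 3177/500000 m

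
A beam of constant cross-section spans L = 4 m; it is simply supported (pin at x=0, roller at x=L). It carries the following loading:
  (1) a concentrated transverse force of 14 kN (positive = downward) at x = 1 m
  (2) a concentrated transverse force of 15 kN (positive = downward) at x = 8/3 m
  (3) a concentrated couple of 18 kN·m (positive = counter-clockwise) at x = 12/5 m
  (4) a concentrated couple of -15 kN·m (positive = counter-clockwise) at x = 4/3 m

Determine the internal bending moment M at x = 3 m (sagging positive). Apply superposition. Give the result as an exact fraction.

M(3) = 51/4 kN·m

Load 1 — point force P=14 kN at a=1 m (b=L-a=3):
  M_1 = Pa(L-x)/L  [x>a] = 14·1·(4-3)/4 = 7/2 kN·m
Load 2 — point force P=15 kN at a=8/3 m (b=L-a=4/3):
  M_2 = Pa(L-x)/L  [x>a] = 15·(8/3)·(4-3)/4 = 10 kN·m
Load 3 — applied couple M₀=18 kN·m at a=12/5 m (b=L-a=8/5):
  M_3 = M₀x/L - M₀  [x>a] = 18·3/4 - 18 = -9/2 kN·m
Load 4 — applied couple M₀=-15 kN·m at a=4/3 m (b=L-a=8/3):
  M_4 = M₀x/L - M₀  [x>a] = (-15)·3/4 - (-15) = 15/4 kN·m
Superposition: M = Σ M_i = 51/4 kN·m ≈ 12.750000 kN·m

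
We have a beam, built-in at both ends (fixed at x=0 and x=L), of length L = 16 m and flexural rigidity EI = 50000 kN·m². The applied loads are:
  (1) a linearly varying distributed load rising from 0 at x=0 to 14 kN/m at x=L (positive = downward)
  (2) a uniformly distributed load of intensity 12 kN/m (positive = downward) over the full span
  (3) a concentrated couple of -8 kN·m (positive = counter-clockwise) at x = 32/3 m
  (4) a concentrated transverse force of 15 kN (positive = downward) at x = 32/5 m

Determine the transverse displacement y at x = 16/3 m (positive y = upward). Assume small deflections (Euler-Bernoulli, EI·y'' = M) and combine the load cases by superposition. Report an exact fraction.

y(16/3) = -3102656/56953125 m

Load 1 — triangular load w₀=14 kN/m (0→w₀ over full span):
  y_1 = -w₀x²(L-x)²(x+2L)/(120LEI) = -14·(16/3)²·(16-(16/3))²·((16/3)+2·16)/(120·16·50000) = -200704/11390625 m
Load 2 — uniform load w=12 kN/m over full span:
  y_2 = -wx²(L-x)²/(24EI) = -12·(16/3)²·(16-(16/3))²/(24·50000) = -8192/253125 m
Load 3 — applied couple M₀=-8 kN·m at a=32/3 m (b=L-a=16/3):
  y_3 = (R_Ax³/6 - M_Ax²/2)/EI  [x≤a] with R_A=-2/3, M_A=-8/3 = ((-2/3)·(16/3)³/6 - (-8/3)·(16/3)²/2)/50000 = 64/151875 m
Load 4 — point force P=15 kN at a=32/5 m (b=L-a=48/5):
  y_4 = -Pb²x²(3aL-(3a+b)x)/(6L³EI)  [x≤a] = -15·(48/5)²·(16/3)²·(3·(32/5)·16-(3·(32/5)+(48/5))·(16/3))/(6·16³·50000) = -384/78125 m
Superposition: y = Σ y_i = -3102656/56953125 m ≈ -0.054477 m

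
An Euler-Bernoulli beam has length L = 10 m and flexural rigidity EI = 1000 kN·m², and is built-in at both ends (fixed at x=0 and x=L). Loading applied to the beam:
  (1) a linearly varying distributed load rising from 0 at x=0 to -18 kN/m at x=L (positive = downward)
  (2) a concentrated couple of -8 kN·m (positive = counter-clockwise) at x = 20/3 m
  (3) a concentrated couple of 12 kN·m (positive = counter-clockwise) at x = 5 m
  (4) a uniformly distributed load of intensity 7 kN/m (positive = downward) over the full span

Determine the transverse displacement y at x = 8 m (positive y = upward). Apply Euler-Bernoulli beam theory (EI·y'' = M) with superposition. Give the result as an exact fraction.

Load 1 — triangular load w₀=-18 kN/m (0→w₀ over full span):
  y_1 = -w₀x²(L-x)²(x+2L)/(120LEI) = -(-18)·8²·(10-8)²·(8+2·10)/(120·10·1000) = 336/3125 m
Load 2 — applied couple M₀=-8 kN·m at a=20/3 m (b=L-a=10/3):
  y_2 = (R_Ax³/6 - M_Ax²/2 - M₀(x-a)²/2)/EI  [x>a] with R_A=-16/15, M_A=-8/3 = ((-16/15)·8³/6 - (-8/3)·8²/2 - (-8)·(8-(20/3))²/2)/1000 = 8/5625 m
Load 3 — applied couple M₀=12 kN·m at a=5 m (b=L-a=5):
  y_3 = (R_Ax³/6 - M_Ax²/2 - M₀(x-a)²/2)/EI  [x>a] with R_A=9/5, M_A=3 = ((9/5)·8³/6 - 3·8²/2 - 12·(8-5)²/2)/1000 = 9/2500 m
Load 4 — uniform load w=7 kN/m over full span:
  y_4 = -wx²(L-x)²/(24EI) = -7·8²·(10-8)²/(24·1000) = -28/375 m
Superposition: y = Σ y_i = 4261/112500 m ≈ 0.037876 m

y(8) = 4261/112500 m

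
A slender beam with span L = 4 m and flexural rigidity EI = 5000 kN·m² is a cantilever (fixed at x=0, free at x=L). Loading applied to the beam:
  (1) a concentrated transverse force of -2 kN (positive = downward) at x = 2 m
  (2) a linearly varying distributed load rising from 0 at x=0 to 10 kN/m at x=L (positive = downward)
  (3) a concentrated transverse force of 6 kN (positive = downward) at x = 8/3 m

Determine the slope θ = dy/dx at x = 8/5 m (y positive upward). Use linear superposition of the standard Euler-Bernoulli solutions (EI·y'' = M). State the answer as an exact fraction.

Load 1 — point force P=-2 kN at a=2 m (b=L-a=2):
  θ_1 = -Px(2a-x)/(2EI)  [x≤a] = -(-2)·(8/5)·(2·2-(8/5))/(2·5000) = 12/15625 rad
Load 2 — triangular load w₀=10 kN/m (0→w₀ over full span):
  θ_2 = (w₀Lx²/4-w₀L²x/3-w₀x⁴/(24L))/EI = (10·4·(8/5)²/4-10·4²·(8/5)/3-10·(8/5)⁴/(24·4))/5000 = -944/78125 rad
Load 3 — point force P=6 kN at a=8/3 m (b=L-a=4/3):
  θ_3 = -Px(2a-x)/(2EI)  [x≤a] = -6·(8/5)·(2·(8/3)-(8/5))/(2·5000) = -56/15625 rad
Superposition: θ = Σ θ_i = -1164/78125 rad ≈ -0.014899 rad

θ(8/5) = -1164/78125 rad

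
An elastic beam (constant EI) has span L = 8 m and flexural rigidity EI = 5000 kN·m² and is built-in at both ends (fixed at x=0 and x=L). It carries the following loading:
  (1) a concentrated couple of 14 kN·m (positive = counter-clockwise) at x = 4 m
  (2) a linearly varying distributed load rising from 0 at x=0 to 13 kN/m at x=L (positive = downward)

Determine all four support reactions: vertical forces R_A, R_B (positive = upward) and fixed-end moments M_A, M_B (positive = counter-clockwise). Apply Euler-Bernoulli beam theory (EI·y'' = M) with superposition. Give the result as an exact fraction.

R_A = 729/40 kN, M_A = 937/30 kN·m, R_B = 1351/40 kN, M_B = -381/10 kN·m

Load 1 — applied couple M₀=14 kN·m at a=4 m (b=L-a=4):
  R_A = 6M₀ab/L³ = 6·14·4·4/8³ = 21/8 kN
  M_A = M₀b(2a-b)/L² = 14·4·(2·4-4)/8² = 7/2 kN·m
  R_B = -6M₀ab/L³ = -6·14·4·4/8³ = -21/8 kN
  M_B = M₀a(2b-a)/L² = 14·4·(2·4-4)/8² = 7/2 kN·m
Load 2 — triangular load w₀=13 kN/m (0→w₀ over full span):
  R_A = 3w₀L/20 = 3·13·8/20 = 78/5 kN
  M_A = w₀L²/30 = 13·8²/30 = 416/15 kN·m
  R_B = 7w₀L/20 = 7·13·8/20 = 182/5 kN
  M_B = -w₀L²/20 = -13·8²/20 = -208/5 kN·m
Superposition: R_A = 729/40 kN, M_A = 937/30 kN·m, R_B = 1351/40 kN, M_B = -381/10 kN·m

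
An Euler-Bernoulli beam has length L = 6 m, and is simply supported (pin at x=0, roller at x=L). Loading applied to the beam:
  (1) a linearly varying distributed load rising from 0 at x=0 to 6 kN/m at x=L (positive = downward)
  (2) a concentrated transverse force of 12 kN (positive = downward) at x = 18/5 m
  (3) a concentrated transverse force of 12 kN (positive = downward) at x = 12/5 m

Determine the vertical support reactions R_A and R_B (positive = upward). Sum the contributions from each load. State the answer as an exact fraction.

R_A = 18 kN, R_B = 24 kN

Load 1 — triangular load w₀=6 kN/m (0→w₀ over full span):
  R_A = w₀L/6 = 6·6/6 = 6 kN
  R_B = w₀L/3 = 6·6/3 = 12 kN
Load 2 — point force P=12 kN at a=18/5 m (b=L-a=12/5):
  R_A = Pb/L = 12·(12/5)/6 = 24/5 kN
  R_B = Pa/L = 12·(18/5)/6 = 36/5 kN
Load 3 — point force P=12 kN at a=12/5 m (b=L-a=18/5):
  R_A = Pb/L = 12·(18/5)/6 = 36/5 kN
  R_B = Pa/L = 12·(12/5)/6 = 24/5 kN
Superposition: R_A = 18 kN, R_B = 24 kN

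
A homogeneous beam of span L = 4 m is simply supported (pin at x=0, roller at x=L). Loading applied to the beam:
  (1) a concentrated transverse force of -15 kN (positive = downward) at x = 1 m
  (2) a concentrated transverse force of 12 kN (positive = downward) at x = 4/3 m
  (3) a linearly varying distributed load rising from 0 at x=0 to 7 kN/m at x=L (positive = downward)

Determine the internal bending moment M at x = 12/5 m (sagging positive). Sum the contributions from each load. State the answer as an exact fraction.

M(12/5) = 946/125 kN·m

Load 1 — point force P=-15 kN at a=1 m (b=L-a=3):
  M_1 = Pa(L-x)/L  [x>a] = (-15)·1·(4-(12/5))/4 = -6 kN·m
Load 2 — point force P=12 kN at a=4/3 m (b=L-a=8/3):
  M_2 = Pa(L-x)/L  [x>a] = 12·(4/3)·(4-(12/5))/4 = 32/5 kN·m
Load 3 — triangular load w₀=7 kN/m (0→w₀ over full span):
  M_3 = w₀Lx/6 - w₀x³/(6L) = 7·4·(12/5)/6 - 7·(12/5)³/(6·4) = 896/125 kN·m
Superposition: M = Σ M_i = 946/125 kN·m ≈ 7.568000 kN·m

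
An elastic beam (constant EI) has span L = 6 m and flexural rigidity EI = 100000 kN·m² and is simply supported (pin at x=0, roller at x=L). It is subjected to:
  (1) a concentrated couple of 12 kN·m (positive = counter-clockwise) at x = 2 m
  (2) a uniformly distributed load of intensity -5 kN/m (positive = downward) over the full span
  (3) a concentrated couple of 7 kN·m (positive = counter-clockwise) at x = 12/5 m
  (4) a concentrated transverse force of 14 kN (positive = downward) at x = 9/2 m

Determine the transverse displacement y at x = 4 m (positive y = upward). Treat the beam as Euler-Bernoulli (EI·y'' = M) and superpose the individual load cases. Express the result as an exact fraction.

y(4) = 45877/90000000 m

Load 1 — applied couple M₀=12 kN·m at a=2 m (b=L-a=4):
  y_1 = (M₀x³/(6L)-M₀(x-a)²/2+C₁x)/EI  [x>a] with C₁=M₀(3b²-L²)/(6L)=4 = (12·4³/(6·6)-12·(4-2)²/2+4·4)/100000 = 1/7500 m
Load 2 — uniform load w=-5 kN/m over full span:
  y_2 = -wx(L³-2Lx²+x³)/(24EI) = -(-5)·4·(6³-2·6·4²+4³)/(24·100000) = 11/15000 m
Load 3 — applied couple M₀=7 kN·m at a=12/5 m (b=L-a=18/5):
  y_3 = (M₀x³/(6L)-M₀(x-a)²/2+C₁x)/EI  [x>a] with C₁=M₀(3b²-L²)/(6L)=14/25 = (7·4³/(6·6)-7·(4-(12/5))²/2+(14/25)·4)/100000 = 161/2812500 m
Load 4 — point force P=14 kN at a=9/2 m (b=L-a=3/2):
  y_4 = -Pbx(L²-b²-x²)/(6LEI)  [x≤a] = -14·(3/2)·4·(6²-(3/2)²-4²)/(6·6·100000) = -497/1200000 m
Superposition: y = Σ y_i = 45877/90000000 m ≈ 0.000510 m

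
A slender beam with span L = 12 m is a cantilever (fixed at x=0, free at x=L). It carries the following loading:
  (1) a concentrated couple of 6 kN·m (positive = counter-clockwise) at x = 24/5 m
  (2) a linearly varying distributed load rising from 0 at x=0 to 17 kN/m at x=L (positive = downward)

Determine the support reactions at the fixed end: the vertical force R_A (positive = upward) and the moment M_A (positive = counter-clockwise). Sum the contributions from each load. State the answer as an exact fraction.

Load 1 — applied couple M₀=6 kN·m at a=24/5 m (b=L-a=36/5):
  R_A = 0 kN
  M_A = -M₀ = -6 kN·m
Load 2 — triangular load w₀=17 kN/m (0→w₀ over full span):
  R_A = w₀L/2 = 17·12/2 = 102 kN
  M_A = w₀L²/3 = 17·12²/3 = 816 kN·m
Superposition: R_A = 102 kN, M_A = 810 kN·m

R_A = 102 kN, M_A = 810 kN·m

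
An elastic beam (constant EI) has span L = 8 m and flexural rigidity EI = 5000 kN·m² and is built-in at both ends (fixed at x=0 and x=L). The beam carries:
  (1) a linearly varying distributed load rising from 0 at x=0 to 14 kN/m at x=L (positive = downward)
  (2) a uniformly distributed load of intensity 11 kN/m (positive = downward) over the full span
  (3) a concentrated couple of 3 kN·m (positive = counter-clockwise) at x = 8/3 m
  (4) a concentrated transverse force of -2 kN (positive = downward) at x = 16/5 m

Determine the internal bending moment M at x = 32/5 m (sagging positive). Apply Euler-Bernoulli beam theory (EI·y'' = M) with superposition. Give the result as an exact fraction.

Load 1 — triangular load w₀=14 kN/m (0→w₀ over full span):
  M_1 = 3w₀Lx/20 - w₀L²/30 - w₀x³/(6L) = 3·14·8·(32/5)/20 - 14·8²/30 - 14·(32/5)³/(6·8) = 448/375 kN·m
Load 2 — uniform load w=11 kN/m over full span:
  M_2 = wLx/2 - wL²/12 - wx²/2 = 11·8·(32/5)/2 - 11·8²/12 - 11·(32/5)²/2 = -176/75 kN·m
Load 3 — applied couple M₀=3 kN·m at a=8/3 m (b=L-a=16/3):
  M_3 = R_Ax - M_A - M₀  [x>a] with R_A=1/2, M_A=0 = (1/2)·(32/5) - 0 - 3 = 1/5 kN·m
Load 4 — point force P=-2 kN at a=16/5 m (b=L-a=24/5):
  M_4 = Pa²(a+3b)(L-x)/L³ - Pa²b/L²  [x>a] = (-2)·(16/5)²·((16/5)+3·(24/5))·(8-(32/5))/8³ - (-2)·(16/5)²·(24/5)/8² = 256/625 kN·m
Superposition: M = Σ M_i = -339/625 kN·m ≈ -0.542400 kN·m

M(32/5) = -339/625 kN·m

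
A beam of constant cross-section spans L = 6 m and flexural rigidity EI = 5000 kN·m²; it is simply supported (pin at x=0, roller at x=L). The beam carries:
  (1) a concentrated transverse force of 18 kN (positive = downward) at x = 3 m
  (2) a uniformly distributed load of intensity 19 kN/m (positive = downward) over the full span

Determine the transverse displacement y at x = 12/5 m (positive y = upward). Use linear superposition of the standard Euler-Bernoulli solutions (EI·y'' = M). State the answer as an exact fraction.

y(12/5) = -119313/1562500 m

Load 1 — point force P=18 kN at a=3 m (b=L-a=3):
  y_1 = -Pbx(L²-b²-x²)/(6LEI)  [x≤a] = -18·3·(12/5)·(6²-3²-(12/5)²)/(6·6·5000) = -4779/312500 m
Load 2 — uniform load w=19 kN/m over full span:
  y_2 = -wx(L³-2Lx²+x³)/(24EI) = -19·(12/5)·(6³-2·6·(12/5)²+(12/5)³)/(24·5000) = -47709/781250 m
Superposition: y = Σ y_i = -119313/1562500 m ≈ -0.076360 m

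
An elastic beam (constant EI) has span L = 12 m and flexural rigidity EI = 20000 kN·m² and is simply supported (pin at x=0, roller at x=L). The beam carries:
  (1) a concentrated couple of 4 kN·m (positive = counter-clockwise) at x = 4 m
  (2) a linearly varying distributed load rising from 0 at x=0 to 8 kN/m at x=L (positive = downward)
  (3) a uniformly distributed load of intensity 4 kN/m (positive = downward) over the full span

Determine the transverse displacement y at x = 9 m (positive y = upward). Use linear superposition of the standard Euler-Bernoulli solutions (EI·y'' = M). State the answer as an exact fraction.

Load 1 — applied couple M₀=4 kN·m at a=4 m (b=L-a=8):
  y_1 = (M₀x³/(6L)-M₀(x-a)²/2+C₁x)/EI  [x>a] with C₁=M₀(3b²-L²)/(6L)=8/3 = (4·9³/(6·12)-4·(9-4)²/2+(8/3)·9)/20000 = 29/40000 m
Load 2 — triangular load w₀=8 kN/m (0→w₀ over full span):
  y_2 = -w₀x(7L⁴-10L²x²+3x⁴)/(360LEI) = -8·9·(7·12⁴-10·12²·9²+3·9⁴)/(360·12·20000) = -3213/80000 m
Load 3 — uniform load w=4 kN/m over full span:
  y_3 = -wx(L³-2Lx²+x³)/(24EI) = -4·9·(12³-2·12·9²+9³)/(24·20000) = -1539/40000 m
Superposition: y = Σ y_i = -6233/80000 m ≈ -0.077912 m

y(9) = -6233/80000 m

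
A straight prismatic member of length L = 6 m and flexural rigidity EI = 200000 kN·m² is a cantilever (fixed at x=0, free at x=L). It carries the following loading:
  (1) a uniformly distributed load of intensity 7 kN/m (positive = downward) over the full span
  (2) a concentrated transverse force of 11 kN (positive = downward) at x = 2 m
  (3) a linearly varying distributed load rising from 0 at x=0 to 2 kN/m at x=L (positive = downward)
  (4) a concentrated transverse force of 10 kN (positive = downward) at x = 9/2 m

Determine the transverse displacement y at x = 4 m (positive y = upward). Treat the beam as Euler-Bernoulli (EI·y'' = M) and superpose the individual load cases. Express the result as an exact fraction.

y(4) = -12287/2250000 m

Load 1 — uniform load w=7 kN/m over full span:
  y_1 = -wx²(x²-4Lx+6L²)/(24EI) = -7·4²·(4²-4·6·4+6·6²)/(24·200000) = -119/37500 m
Load 2 — point force P=11 kN at a=2 m (b=L-a=4):
  y_2 = -Pa²(3x-a)/(6EI)  [x>a] = -11·2²·(3·4-2)/(6·200000) = -11/30000 m
Load 3 — triangular load w₀=2 kN/m (0→w₀ over full span):
  y_3 = (w₀Lx³/12-w₀L²x²/6-w₀x⁵/(120L))/EI = (2·6·4³/12-2·6²·4²/6-2·4⁵/(120·6))/200000 = -92/140625 m
Load 4 — point force P=10 kN at a=9/2 m (b=L-a=3/2):
  y_4 = -Px²(3a-x)/(6EI)  [x≤a] = -10·4²·(3·(9/2)-4)/(6·200000) = -19/15000 m
Superposition: y = Σ y_i = -12287/2250000 m ≈ -0.005461 m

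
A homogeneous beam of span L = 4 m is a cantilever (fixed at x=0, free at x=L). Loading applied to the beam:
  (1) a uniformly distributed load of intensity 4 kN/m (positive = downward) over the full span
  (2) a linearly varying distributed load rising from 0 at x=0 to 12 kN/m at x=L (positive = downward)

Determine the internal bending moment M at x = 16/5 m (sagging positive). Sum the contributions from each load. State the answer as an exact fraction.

M(16/5) = -608/125 kN·m

Load 1 — uniform load w=4 kN/m over full span:
  M_1 = -w(L-x)²/2 = -4·(4-(16/5))²/2 = -32/25 kN·m
Load 2 — triangular load w₀=12 kN/m (0→w₀ over full span):
  M_2 = w₀Lx/2 - w₀L²/3 - w₀x³/(6L) = 12·4·(16/5)/2 - 12·4²/3 - 12·(16/5)³/(6·4) = -448/125 kN·m
Superposition: M = Σ M_i = -608/125 kN·m ≈ -4.864000 kN·m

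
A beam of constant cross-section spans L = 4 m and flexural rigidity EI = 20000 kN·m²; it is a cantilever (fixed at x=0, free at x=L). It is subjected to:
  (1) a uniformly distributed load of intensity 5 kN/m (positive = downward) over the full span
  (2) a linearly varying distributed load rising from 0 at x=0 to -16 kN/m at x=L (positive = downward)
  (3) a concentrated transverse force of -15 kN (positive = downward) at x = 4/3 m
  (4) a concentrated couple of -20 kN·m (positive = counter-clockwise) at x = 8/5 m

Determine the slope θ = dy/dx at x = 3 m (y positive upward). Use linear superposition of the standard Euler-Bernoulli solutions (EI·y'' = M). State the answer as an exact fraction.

Load 1 — uniform load w=5 kN/m over full span:
  θ_1 = -wx(x²-3Lx+3L²)/(6EI) = -5·3·(3²-3·4·3+3·4²)/(6·20000) = -21/8000 rad
Load 2 — triangular load w₀=-16 kN/m (0→w₀ over full span):
  θ_2 = (w₀Lx²/4-w₀L²x/3-w₀x⁴/(24L))/EI = ((-16)·4·3²/4-(-16)·4²·3/3-(-16)·3⁴/(24·4))/20000 = 251/40000 rad
Load 3 — point force P=-15 kN at a=4/3 m (b=L-a=8/3):
  θ_3 = -Pa²/(2EI)  [x>a] = -(-15)·(4/3)²/(2·20000) = 1/1500 rad
Load 4 — applied couple M₀=-20 kN·m at a=8/5 m (b=L-a=12/5):
  θ_4 = M₀a/EI  [x>a] = (-20)·(8/5)/20000 = -1/625 rad
Superposition: θ = Σ θ_i = 163/60000 rad ≈ 0.002717 rad

θ(3) = 163/60000 rad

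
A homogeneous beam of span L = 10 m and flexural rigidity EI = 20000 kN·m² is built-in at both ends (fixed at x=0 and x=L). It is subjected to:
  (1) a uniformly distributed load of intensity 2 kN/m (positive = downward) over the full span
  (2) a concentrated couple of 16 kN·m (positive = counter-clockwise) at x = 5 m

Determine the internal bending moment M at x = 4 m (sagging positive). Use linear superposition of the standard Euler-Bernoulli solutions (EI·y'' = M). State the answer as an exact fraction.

M(4) = 194/15 kN·m

Load 1 — uniform load w=2 kN/m over full span:
  M_1 = wLx/2 - wL²/12 - wx²/2 = 2·10·4/2 - 2·10²/12 - 2·4²/2 = 22/3 kN·m
Load 2 — applied couple M₀=16 kN·m at a=5 m (b=L-a=5):
  M_2 = R_Ax - M_A  [x≤a] with R_A=12/5, M_A=4 = (12/5)·4 - 4 = 28/5 kN·m
Superposition: M = Σ M_i = 194/15 kN·m ≈ 12.933333 kN·m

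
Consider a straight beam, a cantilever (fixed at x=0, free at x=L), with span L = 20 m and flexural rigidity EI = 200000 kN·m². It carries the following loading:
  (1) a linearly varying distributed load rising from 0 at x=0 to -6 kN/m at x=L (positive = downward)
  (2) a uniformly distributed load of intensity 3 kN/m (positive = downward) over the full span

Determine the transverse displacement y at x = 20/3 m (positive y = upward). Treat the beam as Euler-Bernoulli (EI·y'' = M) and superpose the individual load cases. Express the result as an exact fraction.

y(20/3) = 257/12150 m

Load 1 — triangular load w₀=-6 kN/m (0→w₀ over full span):
  y_1 = (w₀Lx³/12-w₀L²x²/6-w₀x⁵/(120L))/EI = ((-6)·20·(20/3)³/12-(-6)·20²·(20/3)²/6-(-6)·(20/3)⁵/(120·20))/200000 = 451/6075 m
Load 2 — uniform load w=3 kN/m over full span:
  y_2 = -wx²(x²-4Lx+6L²)/(24EI) = -3·(20/3)²·((20/3)²-4·20·(20/3)+6·20²)/(24·200000) = -43/810 m
Superposition: y = Σ y_i = 257/12150 m ≈ 0.021152 m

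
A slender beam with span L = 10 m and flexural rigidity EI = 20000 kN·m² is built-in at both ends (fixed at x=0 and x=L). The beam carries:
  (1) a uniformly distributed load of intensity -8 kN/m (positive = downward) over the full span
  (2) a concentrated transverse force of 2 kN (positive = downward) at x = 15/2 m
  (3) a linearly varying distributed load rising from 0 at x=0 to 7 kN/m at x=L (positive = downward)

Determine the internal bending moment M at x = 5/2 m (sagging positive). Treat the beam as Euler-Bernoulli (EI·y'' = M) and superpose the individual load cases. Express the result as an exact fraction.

Load 1 — uniform load w=-8 kN/m over full span:
  M_1 = wLx/2 - wL²/12 - wx²/2 = (-8)·10·(5/2)/2 - (-8)·10²/12 - (-8)·(5/2)²/2 = -25/3 kN·m
Load 2 — point force P=2 kN at a=15/2 m (b=L-a=5/2):
  M_2 = Pb²(3a+b)x/L³ - Pab²/L²  [x≤a] = 2·(5/2)²·(3·(15/2)+(5/2))·(5/2)/10³ - 2·(15/2)·(5/2)²/10² = -5/32 kN·m
Load 3 — triangular load w₀=7 kN/m (0→w₀ over full span):
  M_3 = 3w₀Lx/20 - w₀L²/30 - w₀x³/(6L) = 3·7·10·(5/2)/20 - 7·10²/30 - 7·(5/2)³/(6·10) = 35/32 kN·m
Superposition: M = Σ M_i = -355/48 kN·m ≈ -7.395833 kN·m

M(5/2) = -355/48 kN·m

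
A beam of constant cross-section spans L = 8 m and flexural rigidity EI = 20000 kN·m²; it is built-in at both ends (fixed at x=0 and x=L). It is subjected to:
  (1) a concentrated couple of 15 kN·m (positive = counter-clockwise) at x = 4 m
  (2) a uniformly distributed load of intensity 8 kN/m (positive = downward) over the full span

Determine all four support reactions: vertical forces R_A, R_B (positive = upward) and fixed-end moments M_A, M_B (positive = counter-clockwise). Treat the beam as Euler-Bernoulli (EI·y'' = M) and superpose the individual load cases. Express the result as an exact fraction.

Load 1 — applied couple M₀=15 kN·m at a=4 m (b=L-a=4):
  R_A = 6M₀ab/L³ = 6·15·4·4/8³ = 45/16 kN
  M_A = M₀b(2a-b)/L² = 15·4·(2·4-4)/8² = 15/4 kN·m
  R_B = -6M₀ab/L³ = -6·15·4·4/8³ = -45/16 kN
  M_B = M₀a(2b-a)/L² = 15·4·(2·4-4)/8² = 15/4 kN·m
Load 2 — uniform load w=8 kN/m over full span:
  R_A = wL/2 = 8·8/2 = 32 kN
  M_A = wL²/12 = 8·8²/12 = 128/3 kN·m
  R_B = wL/2 = 8·8/2 = 32 kN
  M_B = -wL²/12 = -8·8²/12 = -128/3 kN·m
Superposition: R_A = 557/16 kN, M_A = 557/12 kN·m, R_B = 467/16 kN, M_B = -467/12 kN·m

R_A = 557/16 kN, M_A = 557/12 kN·m, R_B = 467/16 kN, M_B = -467/12 kN·m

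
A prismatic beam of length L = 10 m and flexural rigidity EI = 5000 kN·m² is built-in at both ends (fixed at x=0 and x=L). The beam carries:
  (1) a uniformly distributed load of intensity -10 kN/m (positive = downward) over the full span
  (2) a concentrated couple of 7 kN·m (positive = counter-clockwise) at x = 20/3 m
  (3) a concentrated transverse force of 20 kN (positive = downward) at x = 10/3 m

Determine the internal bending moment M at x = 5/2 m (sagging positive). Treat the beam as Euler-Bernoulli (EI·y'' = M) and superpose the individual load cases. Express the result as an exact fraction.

Load 1 — uniform load w=-10 kN/m over full span:
  M_1 = wLx/2 - wL²/12 - wx²/2 = (-10)·10·(5/2)/2 - (-10)·10²/12 - (-10)·(5/2)²/2 = -125/12 kN·m
Load 2 — applied couple M₀=7 kN·m at a=20/3 m (b=L-a=10/3):
  M_2 = R_Ax - M_A  [x≤a] with R_A=14/15, M_A=7/3 = (14/15)·(5/2) - (7/3) = 0 kN·m
Load 3 — point force P=20 kN at a=10/3 m (b=L-a=20/3):
  M_3 = Pb²(3a+b)x/L³ - Pab²/L²  [x≤a] = 20·(20/3)²·(3·(10/3)+(20/3))·(5/2)/10³ - 20·(10/3)·(20/3)²/10² = 200/27 kN·m
Superposition: M = Σ M_i = -325/108 kN·m ≈ -3.009259 kN·m

M(5/2) = -325/108 kN·m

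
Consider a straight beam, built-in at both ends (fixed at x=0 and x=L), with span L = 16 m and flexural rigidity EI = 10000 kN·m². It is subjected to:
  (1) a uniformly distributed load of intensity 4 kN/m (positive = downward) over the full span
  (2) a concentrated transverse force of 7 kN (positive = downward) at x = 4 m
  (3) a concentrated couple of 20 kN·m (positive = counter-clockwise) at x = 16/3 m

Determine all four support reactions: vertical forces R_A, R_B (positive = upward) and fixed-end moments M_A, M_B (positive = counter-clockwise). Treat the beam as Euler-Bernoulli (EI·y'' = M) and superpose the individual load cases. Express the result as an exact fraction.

Load 1 — uniform load w=4 kN/m over full span:
  R_A = wL/2 = 4·16/2 = 32 kN
  M_A = wL²/12 = 4·16²/12 = 256/3 kN·m
  R_B = wL/2 = 4·16/2 = 32 kN
  M_B = -wL²/12 = -4·16²/12 = -256/3 kN·m
Load 2 — point force P=7 kN at a=4 m (b=L-a=12):
  R_A = Pb²(3a+b)/L³ = 7·12²·(3·4+12)/16³ = 189/32 kN
  M_A = Pab²/L² = 7·4·12²/16² = 63/4 kN·m
  R_B = Pa²(a+3b)/L³ = 7·4²·(4+3·12)/16³ = 35/32 kN
  M_B = -Pa²b/L² = -7·4²·12/16² = -21/4 kN·m
Load 3 — applied couple M₀=20 kN·m at a=16/3 m (b=L-a=32/3):
  R_A = 6M₀ab/L³ = 6·20·(16/3)·(32/3)/16³ = 5/3 kN
  M_A = M₀b(2a-b)/L² = 20·(32/3)·(2·(16/3)-(32/3))/16² = 0 kN·m
  R_B = -6M₀ab/L³ = -6·20·(16/3)·(32/3)/16³ = -5/3 kN
  M_B = M₀a(2b-a)/L² = 20·(16/3)·(2·(32/3)-(16/3))/16² = 20/3 kN·m
Superposition: R_A = 3799/96 kN, M_A = 1213/12 kN·m, R_B = 3017/96 kN, M_B = -1007/12 kN·m

R_A = 3799/96 kN, M_A = 1213/12 kN·m, R_B = 3017/96 kN, M_B = -1007/12 kN·m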